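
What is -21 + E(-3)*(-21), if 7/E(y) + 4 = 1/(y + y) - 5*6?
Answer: -3423/205 ≈ -16.698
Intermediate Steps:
E(y) = 7/(-34 + 1/(2*y)) (E(y) = 7/(-4 + (1/(y + y) - 5*6)) = 7/(-4 + (1/(2*y) - 30)) = 7/(-4 + (-30 + 1/(2*y))) = 7/(-34 + 1/(2*y)))
-21 + E(-3)*(-21) = -21 - 14*(-3)/(-1 + 68*(-3))*(-21) = -21 - 14*(-3)/(-1 - 204)*(-21) = -21 - 14*(-3)/(-205)*(-21) = -21 - 14*(-3)*(-1/205)*(-21) = -21 - 42/205*(-21) = -21 + 882/205 = -3423/205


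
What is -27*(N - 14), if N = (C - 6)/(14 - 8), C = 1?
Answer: 801/2 ≈ 400.50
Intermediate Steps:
N = -⅚ (N = (1 - 6)/(14 - 8) = -5/6 = -5*⅙ = -⅚ ≈ -0.83333)
-27*(N - 14) = -27*(-⅚ - 14) = -27*(-89/6) = 801/2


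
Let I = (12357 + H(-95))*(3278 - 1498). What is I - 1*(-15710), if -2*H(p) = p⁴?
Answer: -72469045080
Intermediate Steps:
H(p) = -p⁴/2
I = -72469060790 (I = (12357 - ½*(-95)⁴)*(3278 - 1498) = (12357 - ½*81450625)*1780 = (12357 - 81450625/2)*1780 = -81425911/2*1780 = -72469060790)
I - 1*(-15710) = -72469060790 - 1*(-15710) = -72469060790 + 15710 = -72469045080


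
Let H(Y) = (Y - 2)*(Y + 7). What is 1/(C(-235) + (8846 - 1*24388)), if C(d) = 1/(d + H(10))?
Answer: -99/1538659 ≈ -6.4342e-5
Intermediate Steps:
H(Y) = (-2 + Y)*(7 + Y)
C(d) = 1/(136 + d) (C(d) = 1/(d + (-14 + 10² + 5*10)) = 1/(d + (-14 + 100 + 50)) = 1/(d + 136) = 1/(136 + d))
1/(C(-235) + (8846 - 1*24388)) = 1/(1/(136 - 235) + (8846 - 1*24388)) = 1/(1/(-99) + (8846 - 24388)) = 1/(-1/99 - 15542) = 1/(-1538659/99) = -99/1538659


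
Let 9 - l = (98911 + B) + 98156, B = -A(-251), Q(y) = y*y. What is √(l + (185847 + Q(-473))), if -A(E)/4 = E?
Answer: √213522 ≈ 462.08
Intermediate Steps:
A(E) = -4*E
Q(y) = y²
B = -1004 (B = -(-4)*(-251) = -1*1004 = -1004)
l = -196054 (l = 9 - ((98911 - 1004) + 98156) = 9 - (97907 + 98156) = 9 - 1*196063 = 9 - 196063 = -196054)
√(l + (185847 + Q(-473))) = √(-196054 + (185847 + (-473)²)) = √(-196054 + (185847 + 223729)) = √(-196054 + 409576) = √213522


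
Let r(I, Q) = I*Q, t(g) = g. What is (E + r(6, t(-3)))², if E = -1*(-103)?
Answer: 7225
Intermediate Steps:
E = 103
(E + r(6, t(-3)))² = (103 + 6*(-3))² = (103 - 18)² = 85² = 7225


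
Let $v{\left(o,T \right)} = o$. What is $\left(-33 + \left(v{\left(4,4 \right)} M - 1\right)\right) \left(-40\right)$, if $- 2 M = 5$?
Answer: $1760$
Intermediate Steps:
$M = - \frac{5}{2}$ ($M = \left(- \frac{1}{2}\right) 5 = - \frac{5}{2} \approx -2.5$)
$\left(-33 + \left(v{\left(4,4 \right)} M - 1\right)\right) \left(-40\right) = \left(-33 + \left(4 \left(- \frac{5}{2}\right) - 1\right)\right) \left(-40\right) = \left(-33 - 11\right) \left(-40\right) = \left(-44\right) \left(-40\right) = 1760$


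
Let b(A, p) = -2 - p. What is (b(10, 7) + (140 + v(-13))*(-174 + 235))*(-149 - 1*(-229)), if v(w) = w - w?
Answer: 682480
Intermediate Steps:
v(w) = 0
(b(10, 7) + (140 + v(-13))*(-174 + 235))*(-149 - 1*(-229)) = ((-2 - 1*7) + (140 + 0)*(-174 + 235))*(-149 - 1*(-229)) = ((-2 - 7) + 140*61)*(-149 + 229) = (-9 + 8540)*80 = 8531*80 = 682480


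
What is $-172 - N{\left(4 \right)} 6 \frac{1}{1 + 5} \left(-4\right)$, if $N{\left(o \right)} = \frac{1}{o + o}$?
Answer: $- \frac{343}{2} \approx -171.5$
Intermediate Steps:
$N{\left(o \right)} = \frac{1}{2 o}$
$-172 - N{\left(4 \right)} 6 \frac{1}{1 + 5} \left(-4\right) = -172 - \frac{1}{2 \cdot 4} \cdot 6 \frac{1}{1 + 5} \left(-4\right) = -172 - \frac{1}{2} \cdot \frac{1}{4} \cdot 6 \cdot \frac{1}{6} \left(-4\right) = -172 - \frac{1}{8} \cdot 6 \cdot \frac{1}{6} \left(-4\right) = -172 - \frac{3}{4} \left(- \frac{2}{3}\right) = -172 - - \frac{1}{2} = -172 + \frac{1}{2} = - \frac{343}{2}$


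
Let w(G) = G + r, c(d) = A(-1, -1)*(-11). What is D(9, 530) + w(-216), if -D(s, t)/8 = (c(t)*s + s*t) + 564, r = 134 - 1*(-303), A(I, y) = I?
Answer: -43243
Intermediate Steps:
c(d) = 11 (c(d) = -1*(-11) = 11)
r = 437 (r = 134 + 303 = 437)
w(G) = 437 + G (w(G) = G + 437 = 437 + G)
D(s, t) = -4512 - 88*s - 8*s*t (D(s, t) = -8*((11*s + s*t) + 564) = -8*(564 + 11*s + s*t) = -4512 - 88*s - 8*s*t)
D(9, 530) + w(-216) = (-4512 - 88*9 - 8*9*530) + (437 - 216) = (-4512 - 792 - 38160) + 221 = -43464 + 221 = -43243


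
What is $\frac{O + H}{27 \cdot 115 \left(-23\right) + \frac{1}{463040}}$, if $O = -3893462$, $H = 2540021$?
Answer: $\frac{626697320640}{33068001599} \approx 18.952$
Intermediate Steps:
$\frac{O + H}{27 \cdot 115 \left(-23\right) + \frac{1}{463040}} = \frac{-3893462 + 2540021}{27 \cdot 115 \left(-23\right) + \frac{1}{463040}} = - \frac{1353441}{3105 \left(-23\right) + \frac{1}{463040}} = - \frac{1353441}{-71415 + \frac{1}{463040}} = - \frac{1353441}{- \frac{33068001599}{463040}} = \left(-1353441\right) \left(- \frac{463040}{33068001599}\right) = \frac{626697320640}{33068001599}$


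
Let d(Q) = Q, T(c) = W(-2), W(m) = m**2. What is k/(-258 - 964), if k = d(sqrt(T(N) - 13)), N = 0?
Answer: -3*I/1222 ≈ -0.002455*I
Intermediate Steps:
T(c) = 4 (T(c) = (-2)**2 = 4)
k = 3*I (k = sqrt(4 - 13) = sqrt(-9) = 3*I ≈ 3.0*I)
k/(-258 - 964) = (3*I)/(-258 - 964) = (3*I)/(-1222) = -3*I/1222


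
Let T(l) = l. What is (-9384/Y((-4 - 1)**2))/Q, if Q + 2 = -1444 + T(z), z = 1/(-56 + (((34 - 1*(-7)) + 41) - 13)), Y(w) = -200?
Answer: -15249/469925 ≈ -0.032450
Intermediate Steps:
z = 1/13 (z = 1/(-56 + (((34 + 7) + 41) - 13)) = 1/(-56 + ((41 + 41) - 13)) = 1/(-56 + (82 - 13)) = 1/(-56 + 69) = 1/13 ≈ 0.076923)
Q = -18797/13 (Q = -2 + (-1444 + 1/13) = -2 - 18771/13 = -18797/13 ≈ -1445.9)
(-9384/Y((-4 - 1)**2))/Q = (-9384/(-200))/(-18797/13) = -9384*(-1/200)*(-13/18797) = (1173/25)*(-13/18797) = -15249/469925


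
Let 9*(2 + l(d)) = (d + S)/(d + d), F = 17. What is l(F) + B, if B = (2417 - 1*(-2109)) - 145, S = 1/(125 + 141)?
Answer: 356437607/81396 ≈ 4379.1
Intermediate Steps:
S = 1/266 ≈ 0.0037594
B = 4381 (B = (2417 + 2109) - 145 = 4526 - 145 = 4381)
l(d) = -2 + (1/266 + d)/(18*d) (l(d) = -2 + ((d + 1/266)/(d + d))/9 = -2 + ((1/266 + d)/((2*d)))/9 = -2 + ((1/266 + d)*(1/(2*d)))/9 = -2 + ((1/266 + d)/(2*d))/9 = -2 + (1/266 + d)/(18*d))
l(F) + B = (1/4788)*(1 - 9310*17)/17 + 4381 = (1/4788)*(1/17)*(1 - 158270) + 4381 = (1/4788)*(1/17)*(-158269) + 4381 = -158269/81396 + 4381 = 356437607/81396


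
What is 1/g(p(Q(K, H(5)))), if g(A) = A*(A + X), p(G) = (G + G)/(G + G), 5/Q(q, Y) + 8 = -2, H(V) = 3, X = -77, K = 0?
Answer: -1/76 ≈ -0.013158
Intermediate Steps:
Q(q, Y) = -½ (Q(q, Y) = 5/(-8 - 2) = 5/(-10) = 5*(-⅒) = -½)
p(G) = 1 (p(G) = (2*G)/((2*G)) = (2*G)*(1/(2*G)) = 1)
g(A) = A*(-77 + A) (g(A) = A*(A - 77) = A*(-77 + A))
1/g(p(Q(K, H(5)))) = 1/(1*(-77 + 1)) = 1/(1*(-76)) = 1/(-76) = -1/76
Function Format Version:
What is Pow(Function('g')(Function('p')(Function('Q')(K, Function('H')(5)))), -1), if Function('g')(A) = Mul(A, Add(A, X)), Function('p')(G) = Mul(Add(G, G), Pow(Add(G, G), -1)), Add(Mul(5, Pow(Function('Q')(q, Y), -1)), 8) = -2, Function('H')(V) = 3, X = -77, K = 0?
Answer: Rational(-1, 76) ≈ -0.013158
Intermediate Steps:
Function('Q')(q, Y) = Rational(-1, 2) (Function('Q')(q, Y) = Mul(5, Pow(Add(-8, -2), -1)) = Mul(5, Pow(-10, -1)) = Mul(5, Rational(-1, 10)) = Rational(-1, 2))
Function('p')(G) = 1 (Function('p')(G) = Mul(Mul(2, G), Pow(Mul(2, G), -1)) = Mul(Mul(2, G), Mul(Rational(1, 2), Pow(G, -1))) = 1)
Function('g')(A) = Mul(A, Add(-77, A)) (Function('g')(A) = Mul(A, Add(A, -77)) = Mul(A, Add(-77, A)))
Pow(Function('g')(Function('p')(Function('Q')(K, Function('H')(5)))), -1) = Pow(Mul(1, Add(-77, 1)), -1) = Pow(Mul(1, -76), -1) = Pow(-76, -1) = Rational(-1, 76)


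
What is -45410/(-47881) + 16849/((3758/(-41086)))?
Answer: -16572917658777/89968399 ≈ -1.8421e+5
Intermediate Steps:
-45410/(-47881) + 16849/((3758/(-41086))) = -45410*(-1/47881) + 16849/((3758*(-1/41086))) = 45410/47881 + 16849/(-1879/20543) = 45410/47881 + 16849*(-20543/1879) = 45410/47881 - 346129007/1879 = -16572917658777/89968399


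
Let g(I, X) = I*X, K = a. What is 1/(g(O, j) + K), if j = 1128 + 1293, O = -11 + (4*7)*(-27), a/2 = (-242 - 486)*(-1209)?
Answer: -1/96603 ≈ -1.0352e-5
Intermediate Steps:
a = 1760304 (a = 2*((-242 - 486)*(-1209)) = 2*(-728*(-1209)) = 2*880152 = 1760304)
O = -767 (O = -11 + 28*(-27) = -11 - 756 = -767)
j = 2421
K = 1760304
1/(g(O, j) + K) = 1/(-767*2421 + 1760304) = 1/(-1856907 + 1760304) = 1/(-96603) = -1/96603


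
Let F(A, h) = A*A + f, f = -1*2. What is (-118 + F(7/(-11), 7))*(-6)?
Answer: 86826/121 ≈ 717.57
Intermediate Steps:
f = -2
F(A, h) = -2 + A**2 (F(A, h) = A*A - 2 = A**2 - 2 = -2 + A**2)
(-118 + F(7/(-11), 7))*(-6) = (-118 + (-2 + (7/(-11))**2))*(-6) = (-118 + (-2 + (7*(-1/11))**2))*(-6) = (-118 + (-2 + (-7/11)**2))*(-6) = (-118 + (-2 + 49/121))*(-6) = (-118 - 193/121)*(-6) = -14471/121*(-6) = 86826/121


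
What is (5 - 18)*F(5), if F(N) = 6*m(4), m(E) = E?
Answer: -312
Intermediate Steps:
F(N) = 24 (F(N) = 6*4 = 24)
(5 - 18)*F(5) = (5 - 18)*24 = -13*24 = -312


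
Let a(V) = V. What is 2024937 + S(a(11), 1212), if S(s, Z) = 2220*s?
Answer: 2049357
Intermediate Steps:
2024937 + S(a(11), 1212) = 2024937 + 2220*11 = 2024937 + 24420 = 2049357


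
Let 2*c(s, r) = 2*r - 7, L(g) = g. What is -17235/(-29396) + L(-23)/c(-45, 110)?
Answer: 2318839/6261348 ≈ 0.37034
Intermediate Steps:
c(s, r) = -7/2 + r (c(s, r) = (2*r - 7)/2 = (-7 + 2*r)/2 = -7/2 + r)
-17235/(-29396) + L(-23)/c(-45, 110) = -17235/(-29396) - 23/(-7/2 + 110) = -17235*(-1/29396) - 23/213/2 = 17235/29396 - 23*2/213 = 17235/29396 - 46/213 = 2318839/6261348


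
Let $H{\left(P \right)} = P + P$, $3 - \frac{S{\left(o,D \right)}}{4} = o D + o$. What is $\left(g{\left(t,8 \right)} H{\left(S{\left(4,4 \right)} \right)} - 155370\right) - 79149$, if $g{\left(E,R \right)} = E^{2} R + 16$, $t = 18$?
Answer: $-589207$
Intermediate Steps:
$g{\left(E,R \right)} = 16 + R E^{2}$ ($g{\left(E,R \right)} = R E^{2} + 16 = 16 + R E^{2}$)
$S{\left(o,D \right)} = 12 - 4 o - 4 D o$ ($S{\left(o,D \right)} = 12 - 4 \left(o D + o\right) = 12 - 4 \left(D o + o\right) = 12 - 4 \left(o + D o\right) = 12 - \left(4 o + 4 D o\right) = 12 - 4 o - 4 D o$)
$H{\left(P \right)} = 2 P$
$\left(g{\left(t,8 \right)} H{\left(S{\left(4,4 \right)} \right)} - 155370\right) - 79149 = \left(\left(16 + 8 \cdot 18^{2}\right) 2 \left(12 - 16 - 16 \cdot 4\right) - 155370\right) - 79149 = \left(\left(16 + 8 \cdot 324\right) 2 \left(12 - 16 - 64\right) - 155370\right) - 79149 = \left(\left(16 + 2592\right) 2 \left(-68\right) - 155370\right) - 79149 = \left(2608 \left(-136\right) - 155370\right) - 79149 = \left(-354688 - 155370\right) - 79149 = -510058 - 79149 = -589207$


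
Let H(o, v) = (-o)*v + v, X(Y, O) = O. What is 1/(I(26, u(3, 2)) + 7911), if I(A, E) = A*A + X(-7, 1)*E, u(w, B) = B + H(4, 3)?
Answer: 1/8580 ≈ 0.00011655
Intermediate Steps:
H(o, v) = v - o*v (H(o, v) = -o*v + v = v - o*v)
u(w, B) = -9 + B (u(w, B) = B + 3*(1 - 1*4) = B + 3*(1 - 4) = B + 3*(-3) = B - 9 = -9 + B)
I(A, E) = E + A**2 (I(A, E) = A*A + 1*E = A**2 + E = E + A**2)
1/(I(26, u(3, 2)) + 7911) = 1/(((-9 + 2) + 26**2) + 7911) = 1/((-7 + 676) + 7911) = 1/(669 + 7911) = 1/8580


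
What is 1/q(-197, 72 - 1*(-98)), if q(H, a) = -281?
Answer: -1/281 ≈ -0.0035587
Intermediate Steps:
1/q(-197, 72 - 1*(-98)) = 1/(-281) = -1/281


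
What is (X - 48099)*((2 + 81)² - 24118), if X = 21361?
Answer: 460669002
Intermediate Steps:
(X - 48099)*((2 + 81)² - 24118) = (21361 - 48099)*((2 + 81)² - 24118) = -26738*(83² - 24118) = -26738*(6889 - 24118) = -26738*(-17229) = 460669002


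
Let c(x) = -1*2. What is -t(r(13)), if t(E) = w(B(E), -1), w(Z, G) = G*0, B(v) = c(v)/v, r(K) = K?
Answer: 0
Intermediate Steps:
c(x) = -2
B(v) = -2/v
w(Z, G) = 0
t(E) = 0
-t(r(13)) = -1*0 = 0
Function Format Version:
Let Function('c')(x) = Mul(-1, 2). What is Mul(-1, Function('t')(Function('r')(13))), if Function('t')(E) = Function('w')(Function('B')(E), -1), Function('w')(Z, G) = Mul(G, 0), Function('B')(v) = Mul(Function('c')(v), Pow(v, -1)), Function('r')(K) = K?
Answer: 0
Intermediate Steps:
Function('c')(x) = -2
Function('B')(v) = Mul(-2, Pow(v, -1))
Function('w')(Z, G) = 0
Function('t')(E) = 0
Mul(-1, Function('t')(Function('r')(13))) = Mul(-1, 0) = 0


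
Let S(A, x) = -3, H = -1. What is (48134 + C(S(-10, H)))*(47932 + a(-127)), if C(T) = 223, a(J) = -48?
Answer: 2315526588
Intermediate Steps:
(48134 + C(S(-10, H)))*(47932 + a(-127)) = (48134 + 223)*(47932 - 48) = 48357*47884 = 2315526588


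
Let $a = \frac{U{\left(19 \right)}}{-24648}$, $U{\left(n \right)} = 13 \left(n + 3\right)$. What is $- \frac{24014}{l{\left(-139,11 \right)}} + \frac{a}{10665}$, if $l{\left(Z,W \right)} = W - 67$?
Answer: $\frac{15174476579}{35386470} \approx 428.82$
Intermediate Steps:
$l{\left(Z,W \right)} = -67 + W$ ($l{\left(Z,W \right)} = W - 67 = -67 + W$)
$U{\left(n \right)} = 39 + 13 n$ ($U{\left(n \right)} = 13 \left(3 + n\right) = 39 + 13 n$)
$a = - \frac{11}{948}$ ($a = \frac{39 + 13 \cdot 19}{-24648} = \left(39 + 247\right) \left(- \frac{1}{24648}\right) = 286 \left(- \frac{1}{24648}\right) = - \frac{11}{948} \approx -0.011603$)
$- \frac{24014}{l{\left(-139,11 \right)}} + \frac{a}{10665} = - \frac{24014}{-67 + 11} - \frac{11}{948 \cdot 10665} = - \frac{24014}{-56} - \frac{11}{10110420} = \left(-24014\right) \left(- \frac{1}{56}\right) - \frac{11}{10110420} = \frac{12007}{28} - \frac{11}{10110420} = \frac{15174476579}{35386470}$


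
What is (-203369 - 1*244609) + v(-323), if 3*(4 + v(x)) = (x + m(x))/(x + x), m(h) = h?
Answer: -1343945/3 ≈ -4.4798e+5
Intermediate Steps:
v(x) = -11/3 (v(x) = -4 + ((x + x)/(x + x))/3 = -4 + ((2*x)/((2*x)))/3 = -4 + ((2*x)*(1/(2*x)))/3 = -4 + (1/3)*1 = -4 + 1/3 = -11/3)
(-203369 - 1*244609) + v(-323) = (-203369 - 1*244609) - 11/3 = (-203369 - 244609) - 11/3 = -447978 - 11/3 = -1343945/3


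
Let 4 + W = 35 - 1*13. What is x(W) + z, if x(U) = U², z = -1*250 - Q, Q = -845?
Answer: 919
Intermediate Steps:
z = 595 (z = -1*250 - 1*(-845) = -250 + 845 = 595)
W = 18 (W = -4 + (35 - 1*13) = -4 + (35 - 13) = -4 + 22 = 18)
x(W) + z = 18² + 595 = 324 + 595 = 919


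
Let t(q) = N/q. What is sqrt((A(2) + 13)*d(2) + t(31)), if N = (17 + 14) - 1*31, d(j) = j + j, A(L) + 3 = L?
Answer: 4*sqrt(3) ≈ 6.9282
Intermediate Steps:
A(L) = -3 + L
d(j) = 2*j
N = 0 (N = 31 - 31 = 0)
t(q) = 0 (t(q) = 0/q = 0)
sqrt((A(2) + 13)*d(2) + t(31)) = sqrt(((-3 + 2) + 13)*(2*2) + 0) = sqrt((-1 + 13)*4 + 0) = sqrt(12*4 + 0) = sqrt(48 + 0) = sqrt(48) = 4*sqrt(3)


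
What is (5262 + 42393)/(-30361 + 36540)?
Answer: 47655/6179 ≈ 7.7124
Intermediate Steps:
(5262 + 42393)/(-30361 + 36540) = 47655/6179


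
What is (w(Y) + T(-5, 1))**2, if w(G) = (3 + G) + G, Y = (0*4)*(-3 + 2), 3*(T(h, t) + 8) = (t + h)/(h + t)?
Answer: 196/9 ≈ 21.778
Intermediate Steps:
T(h, t) = -23/3 (T(h, t) = -8 + ((t + h)/(h + t))/3 = -8 + ((h + t)/(h + t))/3 = -8 + (1/3)*1 = -8 + 1/3 = -23/3)
Y = 0 (Y = 0*(-1) = 0)
w(G) = 3 + 2*G
(w(Y) + T(-5, 1))**2 = ((3 + 2*0) - 23/3)**2 = ((3 + 0) - 23/3)**2 = (3 - 23/3)**2 = (-14/3)**2 = 196/9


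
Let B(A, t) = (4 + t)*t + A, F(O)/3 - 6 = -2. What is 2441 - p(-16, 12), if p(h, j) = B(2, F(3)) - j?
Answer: 2259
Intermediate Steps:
F(O) = 12 (F(O) = 18 + 3*(-2) = 18 - 6 = 12)
B(A, t) = A + t*(4 + t) (B(A, t) = t*(4 + t) + A = A + t*(4 + t))
p(h, j) = 194 - j (p(h, j) = (2 + 12² + 4*12) - j = (2 + 144 + 48) - j = 194 - j)
2441 - p(-16, 12) = 2441 - (194 - 1*12) = 2441 - (194 - 12) = 2441 - 1*182 = 2441 - 182 = 2259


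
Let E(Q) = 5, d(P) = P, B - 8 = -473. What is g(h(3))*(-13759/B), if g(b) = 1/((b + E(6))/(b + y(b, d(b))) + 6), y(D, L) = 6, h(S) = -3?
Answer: 13759/3100 ≈ 4.4384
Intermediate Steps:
B = -465 (B = 8 - 473 = -465)
g(b) = 1/(6 + (5 + b)/(6 + b)) (g(b) = 1/((b + 5)/(b + 6) + 6) = 1/((5 + b)/(6 + b) + 6) = 1/(6 + (5 + b)/(6 + b)))
g(h(3))*(-13759/B) = ((6 - 3)/(41 + 7*(-3)))*(-13759/(-465)) = (3/(41 - 21))*(-13759*(-1/465)) = (3/20)*(13759/465) = 13759/3100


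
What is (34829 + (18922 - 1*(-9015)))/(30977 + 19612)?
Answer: 634/511 ≈ 1.2407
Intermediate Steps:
(34829 + (18922 - 1*(-9015)))/(30977 + 19612) = (34829 + (18922 + 9015))/50589 = (34829 + 27937)*(1/50589) = 62766*(1/50589) = 634/511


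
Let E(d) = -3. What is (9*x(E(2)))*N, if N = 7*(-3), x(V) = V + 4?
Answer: -189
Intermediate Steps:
x(V) = 4 + V
N = -21
(9*x(E(2)))*N = (9*(4 - 3))*(-21) = (9*1)*(-21) = 9*(-21) = -189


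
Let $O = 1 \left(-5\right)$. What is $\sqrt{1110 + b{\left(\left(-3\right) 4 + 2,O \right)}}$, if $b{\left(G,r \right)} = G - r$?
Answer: $\sqrt{1105} \approx 33.242$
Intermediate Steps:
$O = -5$
$\sqrt{1110 + b{\left(\left(-3\right) 4 + 2,O \right)}} = \sqrt{1110 + \left(\left(\left(-3\right) 4 + 2\right) - -5\right)} = \sqrt{1110 + \left(\left(-12 + 2\right) + 5\right)} = \sqrt{1110 + \left(-10 + 5\right)} = \sqrt{1110 - 5} = \sqrt{1105}$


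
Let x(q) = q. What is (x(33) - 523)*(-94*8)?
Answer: 368480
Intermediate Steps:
(x(33) - 523)*(-94*8) = (33 - 523)*(-94*8) = -490*(-752) = 368480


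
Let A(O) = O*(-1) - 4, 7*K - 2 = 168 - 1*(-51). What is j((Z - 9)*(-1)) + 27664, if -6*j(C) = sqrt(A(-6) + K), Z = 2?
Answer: 27664 - sqrt(1645)/42 ≈ 27663.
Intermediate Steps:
K = 221/7 (K = 2/7 + (168 - 1*(-51))/7 = 2/7 + (168 + 51)/7 = 2/7 + (1/7)*219 = 2/7 + 219/7 = 221/7 ≈ 31.571)
A(O) = -4 - O (A(O) = -O - 4 = -4 - O)
j(C) = -sqrt(1645)/42 (j(C) = -sqrt((-4 - 1*(-6)) + 221/7)/6 = -sqrt((-4 + 6) + 221/7)/6 = -sqrt(2 + 221/7)/6 = -sqrt(1645)/42)
j((Z - 9)*(-1)) + 27664 = -sqrt(1645)/42 + 27664 = 27664 - sqrt(1645)/42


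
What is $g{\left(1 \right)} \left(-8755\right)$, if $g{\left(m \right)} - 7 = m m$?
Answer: $-70040$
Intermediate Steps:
$g{\left(m \right)} = 7 + m^{2}$ ($g{\left(m \right)} = 7 + m m = 7 + m^{2}$)
$g{\left(1 \right)} \left(-8755\right) = \left(7 + 1^{2}\right) \left(-8755\right) = \left(7 + 1\right) \left(-8755\right) = 8 \left(-8755\right) = -70040$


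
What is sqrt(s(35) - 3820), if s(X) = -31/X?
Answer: 9*I*sqrt(57785)/35 ≈ 61.813*I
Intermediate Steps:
sqrt(s(35) - 3820) = sqrt(-31/35 - 3820) = sqrt(-133731/35) = 9*I*sqrt(57785)/35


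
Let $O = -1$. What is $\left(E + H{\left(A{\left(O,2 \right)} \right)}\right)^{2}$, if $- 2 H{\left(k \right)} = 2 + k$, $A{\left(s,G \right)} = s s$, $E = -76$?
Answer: $\frac{24025}{4} \approx 6006.3$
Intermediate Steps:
$A{\left(s,G \right)} = s^{2}$
$H{\left(k \right)} = -1 - \frac{k}{2}$ ($H{\left(k \right)} = - \frac{2 + k}{2} = -1 - \frac{k}{2}$)
$\left(E + H{\left(A{\left(O,2 \right)} \right)}\right)^{2} = \left(-76 - \left(1 + \frac{\left(-1\right)^{2}}{2}\right)\right)^{2} = \left(-76 - \frac{3}{2}\right)^{2} = \left(- \frac{155}{2}\right)^{2} = \frac{24025}{4}$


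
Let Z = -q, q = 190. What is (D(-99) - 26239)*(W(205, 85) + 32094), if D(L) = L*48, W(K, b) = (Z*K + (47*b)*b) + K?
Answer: -10317647684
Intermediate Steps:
Z = -190 (Z = -1*190 = -190)
W(K, b) = -189*K + 47*b**2 (W(K, b) = (-190*K + (47*b)*b) + K = (-190*K + 47*b**2) + K = -189*K + 47*b**2)
D(L) = 48*L
(D(-99) - 26239)*(W(205, 85) + 32094) = (48*(-99) - 26239)*((-189*205 + 47*85**2) + 32094) = (-4752 - 26239)*((-38745 + 47*7225) + 32094) = -30991*((-38745 + 339575) + 32094) = -30991*(300830 + 32094) = -30991*332924 = -10317647684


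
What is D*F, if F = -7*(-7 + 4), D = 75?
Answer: 1575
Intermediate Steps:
F = 21 (F = -7*(-3) = 21)
D*F = 75*21 = 1575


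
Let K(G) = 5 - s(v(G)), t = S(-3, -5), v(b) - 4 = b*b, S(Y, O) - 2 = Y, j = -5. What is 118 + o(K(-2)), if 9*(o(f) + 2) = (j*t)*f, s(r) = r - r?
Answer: 1069/9 ≈ 118.78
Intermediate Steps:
S(Y, O) = 2 + Y
v(b) = 4 + b² (v(b) = 4 + b*b = 4 + b²)
t = -1 (t = 2 - 3 = -1)
s(r) = 0
K(G) = 5 (K(G) = 5 - 1*0 = 5 + 0 = 5)
o(f) = -2 + 5*f/9 (o(f) = -2 + ((-5*(-1))*f)/9 = -2 + (5*f)/9 = -2 + 5*f/9)
118 + o(K(-2)) = 118 + (-2 + (5/9)*5) = 118 + (-2 + 25/9) = 118 + 7/9 = 1069/9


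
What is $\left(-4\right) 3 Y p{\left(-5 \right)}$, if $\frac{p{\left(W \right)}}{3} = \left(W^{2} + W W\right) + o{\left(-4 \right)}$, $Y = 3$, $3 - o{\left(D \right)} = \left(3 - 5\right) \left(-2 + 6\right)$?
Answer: $-6588$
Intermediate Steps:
$o{\left(D \right)} = 11$ ($o{\left(D \right)} = 3 - \left(3 - 5\right) \left(-2 + 6\right) = 3 - \left(-2\right) 4 = 3 - -8 = 3 + 8 = 11$)
$p{\left(W \right)} = 33 + 6 W^{2}$ ($p{\left(W \right)} = 3 \left(\left(W^{2} + W W\right) + 11\right) = 3 \left(\left(W^{2} + W^{2}\right) + 11\right) = 3 \left(2 W^{2} + 11\right) = 3 \left(11 + 2 W^{2}\right) = 33 + 6 W^{2}$)
$\left(-4\right) 3 Y p{\left(-5 \right)} = \left(-4\right) 3 \cdot 3 \left(33 + 6 \left(-5\right)^{2}\right) = \left(-12\right) 3 \left(33 + 6 \cdot 25\right) = - 36 \left(33 + 150\right) = \left(-36\right) 183 = -6588$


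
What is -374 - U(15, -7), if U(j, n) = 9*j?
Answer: -509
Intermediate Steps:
-374 - U(15, -7) = -374 - 9*15 = -374 - 1*135 = -374 - 135 = -509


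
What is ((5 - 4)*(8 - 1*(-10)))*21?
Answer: 378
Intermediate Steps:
((5 - 4)*(8 - 1*(-10)))*21 = (1*(8 + 10))*21 = (1*18)*21 = 18*21 = 378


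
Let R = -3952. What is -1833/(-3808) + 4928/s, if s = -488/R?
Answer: 9270428869/232288 ≈ 39909.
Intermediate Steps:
s = 61/494 (s = -488/(-3952) = -488*(-1/3952) = 61/494 ≈ 0.12348)
-1833/(-3808) + 4928/s = -1833/(-3808) + 4928/(61/494) = -1833*(-1/3808) + 4928*(494/61) = 1833/3808 + 2434432/61 = 9270428869/232288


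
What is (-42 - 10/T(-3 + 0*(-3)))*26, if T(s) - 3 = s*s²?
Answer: -6487/6 ≈ -1081.2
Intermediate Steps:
T(s) = 3 + s³ (T(s) = 3 + s*s² = 3 + s³)
(-42 - 10/T(-3 + 0*(-3)))*26 = (-42 - 10/(3 + (-3 + 0*(-3))³))*26 = (-42 - 10/(3 + (-3 + 0)³))*26 = (-42 - 10/(3 + (-3)³))*26 = (-42 - 10/(3 - 27))*26 = (-42 - 10/(-24))*26 = (-42 - 10*(-1/24))*26 = (-42 + 5/12)*26 = -499/12*26 = -6487/6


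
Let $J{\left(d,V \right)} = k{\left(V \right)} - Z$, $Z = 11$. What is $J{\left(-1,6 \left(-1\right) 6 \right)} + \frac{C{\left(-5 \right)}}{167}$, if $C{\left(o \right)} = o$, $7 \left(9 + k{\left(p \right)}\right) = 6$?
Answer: $- \frac{22413}{1169} \approx -19.173$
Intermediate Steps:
$k{\left(p \right)} = - \frac{57}{7}$ ($k{\left(p \right)} = -9 + \frac{1}{7} \cdot 6 = -9 + \frac{6}{7} = - \frac{57}{7}$)
$J{\left(d,V \right)} = - \frac{134}{7}$ ($J{\left(d,V \right)} = - \frac{57}{7} - 11 = - \frac{134}{7}$)
$J{\left(-1,6 \left(-1\right) 6 \right)} + \frac{C{\left(-5 \right)}}{167} = - \frac{134}{7} - \frac{5}{167} = - \frac{22413}{1169}$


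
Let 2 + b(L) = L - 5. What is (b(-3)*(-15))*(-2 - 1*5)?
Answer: -1050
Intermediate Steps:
b(L) = -7 + L (b(L) = -2 + (L - 5) = -2 + (-5 + L) = -7 + L)
(b(-3)*(-15))*(-2 - 1*5) = ((-7 - 3)*(-15))*(-2 - 1*5) = (-10*(-15))*(-2 - 5) = 150*(-7) = -1050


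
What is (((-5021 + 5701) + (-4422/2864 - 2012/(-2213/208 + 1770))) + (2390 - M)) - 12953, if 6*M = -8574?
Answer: -4431609618305/524036104 ≈ -8456.7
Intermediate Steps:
M = -1429 (M = (1/6)*(-8574) = -1429)
(((-5021 + 5701) + (-4422/2864 - 2012/(-2213/208 + 1770))) + (2390 - M)) - 12953 = (((-5021 + 5701) + (-4422/2864 - 2012/(-2213/208 + 1770))) + (2390 - 1*(-1429))) - 12953 = ((680 + (-4422*1/2864 - 2012/(-2213*1/208 + 1770))) + (2390 + 1429)) - 12953 = ((680 + (-2211/1432 - 2012/(-2213/208 + 1770))) + 3819) - 12953 = ((680 + (-2211/1432 - 2012/365947/208)) + 3819) - 12953 = ((680 + (-2211/1432 - 2012*208/365947)) + 3819) - 12953 = ((680 + (-2211/1432 - 418496/365947)) + 3819) - 12953 = ((680 - 1408395089/524036104) + 3819) - 12953 = (354936155631/524036104 + 3819) - 12953 = 2356230036807/524036104 - 12953 = -4431609618305/524036104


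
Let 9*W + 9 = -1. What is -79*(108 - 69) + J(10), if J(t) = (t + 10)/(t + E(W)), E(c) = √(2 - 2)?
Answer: -3079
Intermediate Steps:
W = -10/9 (W = -1 + (⅑)*(-1) = -1 - ⅑ = -10/9 ≈ -1.1111)
E(c) = 0 (E(c) = √0 = 0)
J(t) = (10 + t)/t (J(t) = (t + 10)/(t + 0) = (10 + t)/t)
-79*(108 - 69) + J(10) = -79*(108 - 69) + (10 + 10)/10 = -79*39 + (⅒)*20 = -3081 + 2 = -3079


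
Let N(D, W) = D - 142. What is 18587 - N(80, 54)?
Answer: 18649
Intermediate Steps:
N(D, W) = -142 + D
18587 - N(80, 54) = 18587 - (-142 + 80) = 18587 - 1*(-62) = 18587 + 62 = 18649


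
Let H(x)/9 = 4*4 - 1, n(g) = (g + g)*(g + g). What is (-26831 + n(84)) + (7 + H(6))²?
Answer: 21557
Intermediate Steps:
n(g) = 4*g² (n(g) = (2*g)*(2*g) = 4*g²)
H(x) = 135 (H(x) = 9*(4*4 - 1) = 9*(16 - 1) = 9*15 = 135)
(-26831 + n(84)) + (7 + H(6))² = (-26831 + 4*84²) + (7 + 135)² = (-26831 + 4*7056) + 142² = (-26831 + 28224) + 20164 = 1393 + 20164 = 21557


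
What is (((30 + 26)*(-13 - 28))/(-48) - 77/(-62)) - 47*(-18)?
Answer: 83242/93 ≈ 895.08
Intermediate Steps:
(((30 + 26)*(-13 - 28))/(-48) - 77/(-62)) - 47*(-18) = ((56*(-41))*(-1/48) - 77*(-1/62)) + 846 = (-2296*(-1/48) + 77/62) + 846 = (287/6 + 77/62) + 846 = 4564/93 + 846 = 83242/93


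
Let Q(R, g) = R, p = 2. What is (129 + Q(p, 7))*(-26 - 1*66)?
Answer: -12052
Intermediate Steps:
(129 + Q(p, 7))*(-26 - 1*66) = (129 + 2)*(-26 - 1*66) = 131*(-26 - 66) = 131*(-92) = -12052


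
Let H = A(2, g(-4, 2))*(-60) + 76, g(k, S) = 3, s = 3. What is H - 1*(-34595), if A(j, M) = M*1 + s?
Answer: 34311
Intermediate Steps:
A(j, M) = 3 + M (A(j, M) = M*1 + 3 = M + 3 = 3 + M)
H = -284 (H = (3 + 3)*(-60) + 76 = 6*(-60) + 76 = -360 + 76 = -284)
H - 1*(-34595) = -284 - 1*(-34595) = -284 + 34595 = 34311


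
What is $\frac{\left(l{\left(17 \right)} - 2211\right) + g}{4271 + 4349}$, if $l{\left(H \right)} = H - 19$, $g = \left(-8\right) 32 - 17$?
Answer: $- \frac{1243}{4310} \approx -0.2884$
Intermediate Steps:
$g = -273$ ($g = -256 - 17 = -273$)
$l{\left(H \right)} = -19 + H$
$\frac{\left(l{\left(17 \right)} - 2211\right) + g}{4271 + 4349} = \frac{\left(\left(-19 + 17\right) - 2211\right) - 273}{4271 + 4349} = \frac{\left(-2 - 2211\right) - 273}{8620} = \left(-2213 - 273\right) \frac{1}{8620} = \left(-2486\right) \frac{1}{8620} = - \frac{1243}{4310}$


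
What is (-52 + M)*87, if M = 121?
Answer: 6003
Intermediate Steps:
(-52 + M)*87 = (-52 + 121)*87 = 69*87 = 6003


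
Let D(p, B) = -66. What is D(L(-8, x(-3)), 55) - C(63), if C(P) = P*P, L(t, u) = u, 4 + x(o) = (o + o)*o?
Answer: -4035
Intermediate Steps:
x(o) = -4 + 2*o**2 (x(o) = -4 + (o + o)*o = -4 + (2*o)*o = -4 + 2*o**2)
C(P) = P**2
D(L(-8, x(-3)), 55) - C(63) = -66 - 1*63**2 = -66 - 1*3969 = -66 - 3969 = -4035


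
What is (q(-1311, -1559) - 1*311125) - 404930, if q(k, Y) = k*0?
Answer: -716055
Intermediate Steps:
q(k, Y) = 0
(q(-1311, -1559) - 1*311125) - 404930 = (0 - 1*311125) - 404930 = (0 - 311125) - 404930 = -311125 - 404930 = -716055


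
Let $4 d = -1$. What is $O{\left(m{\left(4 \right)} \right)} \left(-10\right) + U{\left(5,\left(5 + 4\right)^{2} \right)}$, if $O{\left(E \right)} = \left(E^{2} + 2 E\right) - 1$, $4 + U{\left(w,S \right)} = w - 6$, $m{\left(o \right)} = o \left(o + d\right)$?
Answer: $-2545$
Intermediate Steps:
$d = - \frac{1}{4}$ ($d = \frac{1}{4} \left(-1\right) = - \frac{1}{4} \approx -0.25$)
$m{\left(o \right)} = o \left(- \frac{1}{4} + o\right)$ ($m{\left(o \right)} = o \left(o - \frac{1}{4}\right) = o \left(- \frac{1}{4} + o\right)$)
$U{\left(w,S \right)} = -10 + w$ ($U{\left(w,S \right)} = -4 + \left(w - 6\right) = -4 + \left(-6 + w\right) = -10 + w$)
$O{\left(E \right)} = -1 + E^{2} + 2 E$
$O{\left(m{\left(4 \right)} \right)} \left(-10\right) + U{\left(5,\left(5 + 4\right)^{2} \right)} = \left(-1 + \left(4 \left(- \frac{1}{4} + 4\right)\right)^{2} + 2 \cdot 4 \left(- \frac{1}{4} + 4\right)\right) \left(-10\right) + \left(-10 + 5\right) = \left(-1 + \left(4 \cdot \frac{15}{4}\right)^{2} + 2 \cdot 4 \cdot \frac{15}{4}\right) \left(-10\right) - 5 = \left(-1 + 15^{2} + 2 \cdot 15\right) \left(-10\right) - 5 = \left(-1 + 225 + 30\right) \left(-10\right) - 5 = 254 \left(-10\right) - 5 = -2540 - 5 = -2545$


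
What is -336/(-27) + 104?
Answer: 1048/9 ≈ 116.44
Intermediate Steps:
-336/(-27) + 104 = -336*(-1)/27 + 104 = -3*(-112/27) + 104 = 112/9 + 104 = 1048/9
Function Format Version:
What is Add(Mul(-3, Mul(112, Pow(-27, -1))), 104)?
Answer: Rational(1048, 9) ≈ 116.44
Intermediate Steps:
Add(Mul(-3, Mul(112, Pow(-27, -1))), 104) = Add(Mul(-3, Mul(112, Rational(-1, 27))), 104) = Add(Mul(-3, Rational(-112, 27)), 104) = Add(Rational(112, 9), 104) = Rational(1048, 9)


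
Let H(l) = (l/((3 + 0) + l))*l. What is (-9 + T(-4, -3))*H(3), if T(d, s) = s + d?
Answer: -24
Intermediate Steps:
T(d, s) = d + s
H(l) = l²/(3 + l) (H(l) = (l/(3 + l))*l = l²/(3 + l))
(-9 + T(-4, -3))*H(3) = (-9 + (-4 - 3))*(3²/(3 + 3)) = (-9 - 7)*(9/6) = -144/6 = -16*3/2 = -24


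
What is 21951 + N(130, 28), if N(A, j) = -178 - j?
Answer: 21745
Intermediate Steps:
21951 + N(130, 28) = 21951 + (-178 - 1*28) = 21951 + (-178 - 28) = 21951 - 206 = 21745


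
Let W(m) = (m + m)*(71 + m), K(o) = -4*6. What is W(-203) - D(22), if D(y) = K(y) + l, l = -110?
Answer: 53726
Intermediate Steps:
K(o) = -24
D(y) = -134 (D(y) = -24 - 110 = -134)
W(m) = 2*m*(71 + m) (W(m) = (2*m)*(71 + m) = 2*m*(71 + m))
W(-203) - D(22) = 2*(-203)*(71 - 203) - 1*(-134) = 2*(-203)*(-132) + 134 = 53592 + 134 = 53726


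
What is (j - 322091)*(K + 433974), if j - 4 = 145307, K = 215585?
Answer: -114829040020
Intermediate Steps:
j = 145311 (j = 4 + 145307 = 145311)
(j - 322091)*(K + 433974) = (145311 - 322091)*(215585 + 433974) = -176780*649559 = -114829040020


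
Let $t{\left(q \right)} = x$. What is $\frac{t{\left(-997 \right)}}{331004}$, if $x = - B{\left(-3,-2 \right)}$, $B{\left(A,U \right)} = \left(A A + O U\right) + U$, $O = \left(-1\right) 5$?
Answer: $- \frac{17}{331004} \approx -5.1359 \cdot 10^{-5}$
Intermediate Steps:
$O = -5$
$B{\left(A,U \right)} = A^{2} - 4 U$ ($B{\left(A,U \right)} = \left(A A - 5 U\right) + U = \left(A^{2} - 5 U\right) + U = A^{2} - 4 U$)
$x = -17$ ($x = - (\left(-3\right)^{2} - -8) = - (9 + 8) = \left(-1\right) 17 = -17$)
$t{\left(q \right)} = -17$
$\frac{t{\left(-997 \right)}}{331004} = - \frac{17}{331004}$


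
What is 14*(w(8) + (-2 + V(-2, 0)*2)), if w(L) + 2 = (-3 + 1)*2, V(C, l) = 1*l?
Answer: -112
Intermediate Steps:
V(C, l) = l
w(L) = -6 (w(L) = -2 + (-3 + 1)*2 = -2 - 2*2 = -2 - 4 = -6)
14*(w(8) + (-2 + V(-2, 0)*2)) = 14*(-6 + (-2 + 0*2)) = 14*(-6 + (-2 + 0)) = 14*(-6 - 2) = 14*(-8) = -112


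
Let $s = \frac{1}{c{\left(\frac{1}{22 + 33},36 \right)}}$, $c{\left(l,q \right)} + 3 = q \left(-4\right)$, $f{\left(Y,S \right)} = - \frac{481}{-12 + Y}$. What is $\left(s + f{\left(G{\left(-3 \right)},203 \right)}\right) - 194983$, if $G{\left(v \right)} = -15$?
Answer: $- \frac{257938949}{1323} \approx -1.9497 \cdot 10^{5}$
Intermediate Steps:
$c{\left(l,q \right)} = -3 - 4 q$ ($c{\left(l,q \right)} = -3 + q \left(-4\right) = -3 - 4 q$)
$s = - \frac{1}{147}$ ($s = \frac{1}{-3 - 144} = \frac{1}{-147} = - \frac{1}{147} \approx -0.0068027$)
$\left(s + f{\left(G{\left(-3 \right)},203 \right)}\right) - 194983 = \left(- \frac{1}{147} - \frac{481}{-12 - 15}\right) - 194983 = \left(- \frac{1}{147} - \frac{481}{-27}\right) - 194983 = \left(- \frac{1}{147} - - \frac{481}{27}\right) - 194983 = \left(- \frac{1}{147} + \frac{481}{27}\right) - 194983 = \frac{23560}{1323} - 194983 = - \frac{257938949}{1323}$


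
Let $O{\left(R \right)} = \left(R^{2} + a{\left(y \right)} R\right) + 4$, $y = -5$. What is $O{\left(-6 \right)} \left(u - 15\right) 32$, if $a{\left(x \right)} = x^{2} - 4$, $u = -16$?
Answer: $85312$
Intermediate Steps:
$a{\left(x \right)} = -4 + x^{2}$ ($a{\left(x \right)} = x^{2} - 4 = -4 + x^{2}$)
$O{\left(R \right)} = 4 + R^{2} + 21 R$ ($O{\left(R \right)} = \left(R^{2} + \left(-4 + \left(-5\right)^{2}\right) R\right) + 4 = \left(R^{2} + \left(-4 + 25\right) R\right) + 4 = \left(R^{2} + 21 R\right) + 4 = 4 + R^{2} + 21 R$)
$O{\left(-6 \right)} \left(u - 15\right) 32 = \left(4 + \left(-6\right)^{2} + 21 \left(-6\right)\right) \left(-16 - 15\right) 32 = \left(4 + 36 - 126\right) \left(-31\right) 32 = \left(-86\right) \left(-31\right) 32 = 2666 \cdot 32 = 85312$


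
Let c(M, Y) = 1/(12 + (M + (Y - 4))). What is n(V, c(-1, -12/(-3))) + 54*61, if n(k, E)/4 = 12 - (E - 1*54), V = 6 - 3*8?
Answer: 39134/11 ≈ 3557.6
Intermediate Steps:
V = -18 (V = 6 - 24 = -18)
c(M, Y) = 1/(8 + M + Y) (c(M, Y) = 1/(12 + (M + (-4 + Y))) = 1/(12 + (-4 + M + Y)) = 1/(8 + M + Y))
n(k, E) = 264 - 4*E (n(k, E) = 4*(12 - (E - 1*54)) = 4*(12 - (E - 54)) = 4*(12 - (-54 + E)) = 4*(12 + (54 - E)) = 4*(66 - E) = 264 - 4*E)
n(V, c(-1, -12/(-3))) + 54*61 = (264 - 4/(8 - 1 - 12/(-3))) + 54*61 = (264 - 4/(8 - 1 - 12*(-1/3))) + 3294 = (264 - 4/(8 - 1 + 4)) + 3294 = (264 - 4/11) + 3294 = 2900/11 + 3294 = 39134/11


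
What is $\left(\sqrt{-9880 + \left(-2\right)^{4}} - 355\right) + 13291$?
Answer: $12936 + 6 i \sqrt{274} \approx 12936.0 + 99.318 i$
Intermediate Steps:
$\left(\sqrt{-9880 + \left(-2\right)^{4}} - 355\right) + 13291 = \left(\sqrt{-9880 + 16} - 355\right) + 13291 = \left(\sqrt{-9864} - 355\right) + 13291 = \left(6 i \sqrt{274} - 355\right) + 13291 = \left(-355 + 6 i \sqrt{274}\right) + 13291 = 12936 + 6 i \sqrt{274}$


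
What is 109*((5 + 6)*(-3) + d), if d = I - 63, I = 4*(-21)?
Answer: -19620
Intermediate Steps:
I = -84
d = -147 (d = -84 - 63 = -147)
109*((5 + 6)*(-3) + d) = 109*((5 + 6)*(-3) - 147) = 109*(11*(-3) - 147) = 109*(-33 - 147) = 109*(-180) = -19620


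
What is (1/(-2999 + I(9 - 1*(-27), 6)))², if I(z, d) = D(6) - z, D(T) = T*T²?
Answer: 1/7946761 ≈ 1.2584e-7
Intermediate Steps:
D(T) = T³
I(z, d) = 216 - z (I(z, d) = 6³ - z = 216 - z)
(1/(-2999 + I(9 - 1*(-27), 6)))² = (1/(-2999 + (216 - (9 - 1*(-27)))))² = (1/(-2999 + (216 - (9 + 27))))² = (1/(-2999 + (216 - 1*36)))² = (1/(-2999 + (216 - 36)))² = (1/(-2999 + 180))² = (1/(-2819))² = (-1/2819)² = 1/7946761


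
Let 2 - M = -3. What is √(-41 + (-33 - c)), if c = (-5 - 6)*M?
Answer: I*√19 ≈ 4.3589*I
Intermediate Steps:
M = 5 (M = 2 - 1*(-3) = 2 + 3 = 5)
c = -55 (c = (-5 - 6)*5 = -11*5 = -55)
√(-41 + (-33 - c)) = √(-41 + (-33 - 1*(-55))) = √(-41 + (-33 + 55)) = √(-41 + 22) = √(-19) = I*√19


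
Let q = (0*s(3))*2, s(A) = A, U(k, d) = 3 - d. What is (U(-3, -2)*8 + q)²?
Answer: 1600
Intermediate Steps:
q = 0 (q = (0*3)*2 = 0*2 = 0)
(U(-3, -2)*8 + q)² = ((3 - 1*(-2))*8 + 0)² = ((3 + 2)*8 + 0)² = (5*8 + 0)² = (40 + 0)² = 40² = 1600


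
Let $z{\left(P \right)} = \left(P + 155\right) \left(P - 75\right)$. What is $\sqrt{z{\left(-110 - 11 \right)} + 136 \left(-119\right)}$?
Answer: $8 i \sqrt{357} \approx 151.16 i$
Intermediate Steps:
$z{\left(P \right)} = \left(-75 + P\right) \left(155 + P\right)$ ($z{\left(P \right)} = \left(155 + P\right) \left(-75 + P\right) = \left(-75 + P\right) \left(155 + P\right)$)
$\sqrt{z{\left(-110 - 11 \right)} + 136 \left(-119\right)} = \sqrt{\left(-11625 + \left(-110 - 11\right)^{2} + 80 \left(-110 - 11\right)\right) + 136 \left(-119\right)} = \sqrt{\left(-11625 + \left(-110 - 11\right)^{2} + 80 \left(-110 - 11\right)\right) - 16184} = \sqrt{\left(-11625 + \left(-121\right)^{2} + 80 \left(-121\right)\right) - 16184} = \sqrt{\left(-11625 + 14641 - 9680\right) - 16184} = \sqrt{-6664 - 16184} = \sqrt{-22848} = 8 i \sqrt{357}$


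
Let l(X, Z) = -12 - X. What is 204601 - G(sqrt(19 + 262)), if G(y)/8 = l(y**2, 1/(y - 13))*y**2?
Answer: 863265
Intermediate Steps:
G(y) = 8*y**2*(-12 - y**2) (G(y) = 8*((-12 - y**2)*y**2) = 8*(y**2*(-12 - y**2)) = 8*y**2*(-12 - y**2))
204601 - G(sqrt(19 + 262)) = 204601 - 8*(sqrt(19 + 262))**2*(-12 - (sqrt(19 + 262))**2) = 204601 - 8*(sqrt(281))**2*(-12 - (sqrt(281))**2) = 204601 - 8*281*(-12 - 1*281) = 204601 - 8*281*(-12 - 281) = 204601 - 8*281*(-293) = 204601 - 1*(-658664) = 204601 + 658664 = 863265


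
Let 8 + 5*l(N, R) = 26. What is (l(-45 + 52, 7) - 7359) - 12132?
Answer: -97437/5 ≈ -19487.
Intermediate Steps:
l(N, R) = 18/5 (l(N, R) = -8/5 + (1/5)*26 = -8/5 + 26/5 = 18/5)
(l(-45 + 52, 7) - 7359) - 12132 = (18/5 - 7359) - 12132 = -36777/5 - 12132 = -97437/5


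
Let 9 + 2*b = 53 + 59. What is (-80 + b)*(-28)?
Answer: 798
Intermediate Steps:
b = 103/2 (b = -9/2 + (53 + 59)/2 = -9/2 + (½)*112 = -9/2 + 56 = 103/2 ≈ 51.500)
(-80 + b)*(-28) = (-80 + 103/2)*(-28) = -57/2*(-28) = 798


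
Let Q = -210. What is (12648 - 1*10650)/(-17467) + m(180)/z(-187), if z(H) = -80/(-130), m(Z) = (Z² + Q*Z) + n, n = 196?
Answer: -295423367/34934 ≈ -8456.6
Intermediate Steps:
m(Z) = 196 + Z² - 210*Z (m(Z) = (Z² - 210*Z) + 196 = 196 + Z² - 210*Z)
z(H) = 8/13 (z(H) = -80*(-1/130) = 8/13)
(12648 - 1*10650)/(-17467) + m(180)/z(-187) = (12648 - 1*10650)/(-17467) + (196 + 180² - 210*180)/(8/13) = (12648 - 10650)*(-1/17467) + (196 + 32400 - 37800)*(13/8) = 1998*(-1/17467) - 5204*13/8 = -1998/17467 - 16913/2 = -295423367/34934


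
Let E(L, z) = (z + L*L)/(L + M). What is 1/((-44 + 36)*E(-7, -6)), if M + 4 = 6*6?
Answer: -25/344 ≈ -0.072674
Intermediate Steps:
M = 32 (M = -4 + 6*6 = -4 + 36 = 32)
E(L, z) = (z + L**2)/(32 + L) (E(L, z) = (z + L*L)/(L + 32) = (z + L**2)/(32 + L))
1/((-44 + 36)*E(-7, -6)) = 1/((-44 + 36)*((-6 + (-7)**2)/(32 - 7))) = 1/(-8*(-6 + 49)/25) = 1/(-8*43/25) = 1/(-344/25) = -25/344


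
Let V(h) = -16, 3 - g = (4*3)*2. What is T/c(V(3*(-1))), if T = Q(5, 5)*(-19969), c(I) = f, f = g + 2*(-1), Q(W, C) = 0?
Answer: 0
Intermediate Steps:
g = -21 (g = 3 - 4*3*2 = 3 - 12*2 = 3 - 1*24 = 3 - 24 = -21)
f = -23 (f = -21 + 2*(-1) = -21 - 2 = -23)
c(I) = -23
T = 0 (T = 0*(-19969) = 0)
T/c(V(3*(-1))) = 0/(-23) = 0*(-1/23) = 0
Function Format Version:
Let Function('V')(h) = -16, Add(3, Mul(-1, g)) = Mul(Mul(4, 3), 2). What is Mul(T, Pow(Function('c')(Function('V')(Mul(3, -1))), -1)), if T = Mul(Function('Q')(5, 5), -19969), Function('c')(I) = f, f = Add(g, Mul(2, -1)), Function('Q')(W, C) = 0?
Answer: 0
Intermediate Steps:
g = -21 (g = Add(3, Mul(-1, Mul(Mul(4, 3), 2))) = Add(3, Mul(-1, Mul(12, 2))) = Add(3, Mul(-1, 24)) = Add(3, -24) = -21)
f = -23 (f = Add(-21, Mul(2, -1)) = Add(-21, -2) = -23)
Function('c')(I) = -23
T = 0 (T = Mul(0, -19969) = 0)
Mul(T, Pow(Function('c')(Function('V')(Mul(3, -1))), -1)) = Mul(0, Pow(-23, -1)) = Mul(0, Rational(-1, 23)) = 0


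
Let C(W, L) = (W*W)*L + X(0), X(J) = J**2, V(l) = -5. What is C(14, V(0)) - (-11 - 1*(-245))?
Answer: -1214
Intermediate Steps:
C(W, L) = L*W**2 (C(W, L) = (W*W)*L + 0**2 = W**2*L + 0 = L*W**2 + 0 = L*W**2)
C(14, V(0)) - (-11 - 1*(-245)) = -5*14**2 - (-11 - 1*(-245)) = -5*196 - (-11 + 245) = -980 - 1*234 = -980 - 234 = -1214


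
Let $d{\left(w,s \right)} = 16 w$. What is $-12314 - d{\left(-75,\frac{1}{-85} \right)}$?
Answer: $-11114$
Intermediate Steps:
$-12314 - d{\left(-75,\frac{1}{-85} \right)} = -12314 - 16 \left(-75\right) = -12314 - -1200 = -12314 + 1200 = -11114$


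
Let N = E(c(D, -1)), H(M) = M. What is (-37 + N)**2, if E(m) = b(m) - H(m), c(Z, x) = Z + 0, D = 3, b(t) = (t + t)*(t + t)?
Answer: 16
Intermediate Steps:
b(t) = 4*t**2 (b(t) = (2*t)*(2*t) = 4*t**2)
c(Z, x) = Z
E(m) = -m + 4*m**2 (E(m) = 4*m**2 - m = -m + 4*m**2)
N = 33 (N = 3*(-1 + 4*3) = 3*(-1 + 12) = 3*11 = 33)
(-37 + N)**2 = (-37 + 33)**2 = (-4)**2 = 16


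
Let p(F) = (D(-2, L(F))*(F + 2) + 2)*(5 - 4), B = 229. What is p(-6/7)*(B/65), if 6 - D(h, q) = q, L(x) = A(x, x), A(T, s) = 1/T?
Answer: 49006/1365 ≈ 35.902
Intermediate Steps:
L(x) = 1/x
D(h, q) = 6 - q
p(F) = 2 + (2 + F)*(6 - 1/F) (p(F) = ((6 - 1/F)*(F + 2) + 2)*(5 - 4) = ((6 - 1/F)*(2 + F) + 2)*1 = ((2 + F)*(6 - 1/F) + 2)*1 = (2 + (2 + F)*(6 - 1/F))*1 = 2 + (2 + F)*(6 - 1/F))
p(-6/7)*(B/65) = (13 - 2/((-6/7)) + 6*(-6/7))*(229/65) = (13 - 2/((-6*1/7)) + 6*(-6*1/7))*(229*(1/65)) = (13 - 2/(-6/7) + 6*(-6/7))*(229/65) = (13 - 2*(-7/6) - 36/7)*(229/65) = (13 + 7/3 - 36/7)*(229/65) = (214/21)*(229/65) = 49006/1365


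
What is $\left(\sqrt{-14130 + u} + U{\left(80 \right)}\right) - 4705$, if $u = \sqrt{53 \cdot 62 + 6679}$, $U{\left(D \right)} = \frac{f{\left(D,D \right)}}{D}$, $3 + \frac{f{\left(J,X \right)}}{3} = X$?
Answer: $- \frac{376169}{80} + i \sqrt{14130 - \sqrt{9965}} \approx -4702.1 + 118.45 i$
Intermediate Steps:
$f{\left(J,X \right)} = -9 + 3 X$
$U{\left(D \right)} = \frac{-9 + 3 D}{D}$
$u = \sqrt{9965}$ ($u = \sqrt{3286 + 6679} = \sqrt{9965} \approx 99.825$)
$\left(\sqrt{-14130 + u} + U{\left(80 \right)}\right) - 4705 = \left(\sqrt{-14130 + \sqrt{9965}} + \left(3 - \frac{9}{80}\right)\right) - 4705 = \left(\sqrt{-14130 + \sqrt{9965}} + \frac{231}{80}\right) - 4705 = \left(\frac{231}{80} + \sqrt{-14130 + \sqrt{9965}}\right) - 4705 = - \frac{376169}{80} + \sqrt{-14130 + \sqrt{9965}}$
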